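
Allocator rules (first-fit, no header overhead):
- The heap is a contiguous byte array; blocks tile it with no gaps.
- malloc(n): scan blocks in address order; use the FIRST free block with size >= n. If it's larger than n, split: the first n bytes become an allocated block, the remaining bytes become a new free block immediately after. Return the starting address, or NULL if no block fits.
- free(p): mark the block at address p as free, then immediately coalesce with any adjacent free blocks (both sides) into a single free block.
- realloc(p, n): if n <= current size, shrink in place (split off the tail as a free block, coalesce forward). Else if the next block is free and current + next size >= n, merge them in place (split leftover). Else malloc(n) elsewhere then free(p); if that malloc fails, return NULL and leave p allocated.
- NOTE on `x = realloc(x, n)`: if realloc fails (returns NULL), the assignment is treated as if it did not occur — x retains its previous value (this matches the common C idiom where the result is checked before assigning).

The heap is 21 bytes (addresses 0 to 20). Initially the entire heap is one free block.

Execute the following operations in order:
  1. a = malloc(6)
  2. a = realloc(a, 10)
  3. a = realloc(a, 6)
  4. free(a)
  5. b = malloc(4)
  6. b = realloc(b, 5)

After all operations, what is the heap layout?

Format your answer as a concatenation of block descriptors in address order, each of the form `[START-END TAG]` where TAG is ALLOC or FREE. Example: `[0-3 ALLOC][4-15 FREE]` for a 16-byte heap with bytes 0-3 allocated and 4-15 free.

Answer: [0-4 ALLOC][5-20 FREE]

Derivation:
Op 1: a = malloc(6) -> a = 0; heap: [0-5 ALLOC][6-20 FREE]
Op 2: a = realloc(a, 10) -> a = 0; heap: [0-9 ALLOC][10-20 FREE]
Op 3: a = realloc(a, 6) -> a = 0; heap: [0-5 ALLOC][6-20 FREE]
Op 4: free(a) -> (freed a); heap: [0-20 FREE]
Op 5: b = malloc(4) -> b = 0; heap: [0-3 ALLOC][4-20 FREE]
Op 6: b = realloc(b, 5) -> b = 0; heap: [0-4 ALLOC][5-20 FREE]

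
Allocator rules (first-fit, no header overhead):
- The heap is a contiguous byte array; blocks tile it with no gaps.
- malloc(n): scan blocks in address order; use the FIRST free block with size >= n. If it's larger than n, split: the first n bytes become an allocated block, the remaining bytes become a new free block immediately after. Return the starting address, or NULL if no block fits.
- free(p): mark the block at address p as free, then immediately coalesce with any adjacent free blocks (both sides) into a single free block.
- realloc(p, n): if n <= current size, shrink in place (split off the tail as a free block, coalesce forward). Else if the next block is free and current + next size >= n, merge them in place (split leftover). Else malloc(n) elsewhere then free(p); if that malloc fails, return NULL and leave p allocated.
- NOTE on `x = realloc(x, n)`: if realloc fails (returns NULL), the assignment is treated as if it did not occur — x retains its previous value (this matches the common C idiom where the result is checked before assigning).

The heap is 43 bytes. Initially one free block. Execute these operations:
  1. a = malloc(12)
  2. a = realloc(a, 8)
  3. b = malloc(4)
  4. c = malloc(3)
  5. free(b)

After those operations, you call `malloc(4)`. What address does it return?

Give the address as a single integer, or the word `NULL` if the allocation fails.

Op 1: a = malloc(12) -> a = 0; heap: [0-11 ALLOC][12-42 FREE]
Op 2: a = realloc(a, 8) -> a = 0; heap: [0-7 ALLOC][8-42 FREE]
Op 3: b = malloc(4) -> b = 8; heap: [0-7 ALLOC][8-11 ALLOC][12-42 FREE]
Op 4: c = malloc(3) -> c = 12; heap: [0-7 ALLOC][8-11 ALLOC][12-14 ALLOC][15-42 FREE]
Op 5: free(b) -> (freed b); heap: [0-7 ALLOC][8-11 FREE][12-14 ALLOC][15-42 FREE]
malloc(4): first-fit scan over [0-7 ALLOC][8-11 FREE][12-14 ALLOC][15-42 FREE] -> 8

Answer: 8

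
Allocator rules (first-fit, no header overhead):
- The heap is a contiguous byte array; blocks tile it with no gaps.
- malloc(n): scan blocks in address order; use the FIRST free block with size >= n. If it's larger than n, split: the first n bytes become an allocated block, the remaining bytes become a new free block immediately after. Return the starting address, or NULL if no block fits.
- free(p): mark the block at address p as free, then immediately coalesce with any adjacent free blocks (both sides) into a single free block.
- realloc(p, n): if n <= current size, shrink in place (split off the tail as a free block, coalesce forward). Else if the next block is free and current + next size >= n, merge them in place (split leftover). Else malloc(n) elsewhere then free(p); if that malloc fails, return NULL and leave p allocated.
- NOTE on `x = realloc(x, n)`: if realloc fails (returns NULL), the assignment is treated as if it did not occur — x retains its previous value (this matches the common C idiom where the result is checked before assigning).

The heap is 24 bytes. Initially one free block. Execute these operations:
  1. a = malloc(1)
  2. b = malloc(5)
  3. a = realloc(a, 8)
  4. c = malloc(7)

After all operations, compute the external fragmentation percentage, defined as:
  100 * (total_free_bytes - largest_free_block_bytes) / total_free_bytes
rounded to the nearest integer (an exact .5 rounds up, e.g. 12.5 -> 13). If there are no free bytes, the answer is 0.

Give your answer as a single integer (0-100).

Op 1: a = malloc(1) -> a = 0; heap: [0-0 ALLOC][1-23 FREE]
Op 2: b = malloc(5) -> b = 1; heap: [0-0 ALLOC][1-5 ALLOC][6-23 FREE]
Op 3: a = realloc(a, 8) -> a = 6; heap: [0-0 FREE][1-5 ALLOC][6-13 ALLOC][14-23 FREE]
Op 4: c = malloc(7) -> c = 14; heap: [0-0 FREE][1-5 ALLOC][6-13 ALLOC][14-20 ALLOC][21-23 FREE]
Free blocks: [1 3] total_free=4 largest=3 -> 100*(4-3)/4 = 100/4 = 25

Answer: 25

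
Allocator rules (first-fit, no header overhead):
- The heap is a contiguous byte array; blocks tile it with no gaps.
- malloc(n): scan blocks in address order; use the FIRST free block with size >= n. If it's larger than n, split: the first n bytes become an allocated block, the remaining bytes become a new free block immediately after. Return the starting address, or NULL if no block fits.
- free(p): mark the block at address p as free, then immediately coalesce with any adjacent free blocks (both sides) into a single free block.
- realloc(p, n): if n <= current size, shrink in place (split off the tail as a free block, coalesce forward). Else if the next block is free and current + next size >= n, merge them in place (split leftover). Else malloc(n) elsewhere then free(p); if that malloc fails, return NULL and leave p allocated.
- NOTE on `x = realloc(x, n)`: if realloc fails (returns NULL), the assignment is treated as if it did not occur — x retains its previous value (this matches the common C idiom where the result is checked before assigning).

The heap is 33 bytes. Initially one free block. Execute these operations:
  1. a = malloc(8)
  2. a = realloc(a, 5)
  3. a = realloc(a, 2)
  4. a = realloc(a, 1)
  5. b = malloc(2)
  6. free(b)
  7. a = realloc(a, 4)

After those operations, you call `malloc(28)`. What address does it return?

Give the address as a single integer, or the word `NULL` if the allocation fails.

Answer: 4

Derivation:
Op 1: a = malloc(8) -> a = 0; heap: [0-7 ALLOC][8-32 FREE]
Op 2: a = realloc(a, 5) -> a = 0; heap: [0-4 ALLOC][5-32 FREE]
Op 3: a = realloc(a, 2) -> a = 0; heap: [0-1 ALLOC][2-32 FREE]
Op 4: a = realloc(a, 1) -> a = 0; heap: [0-0 ALLOC][1-32 FREE]
Op 5: b = malloc(2) -> b = 1; heap: [0-0 ALLOC][1-2 ALLOC][3-32 FREE]
Op 6: free(b) -> (freed b); heap: [0-0 ALLOC][1-32 FREE]
Op 7: a = realloc(a, 4) -> a = 0; heap: [0-3 ALLOC][4-32 FREE]
malloc(28): first-fit scan over [0-3 ALLOC][4-32 FREE] -> 4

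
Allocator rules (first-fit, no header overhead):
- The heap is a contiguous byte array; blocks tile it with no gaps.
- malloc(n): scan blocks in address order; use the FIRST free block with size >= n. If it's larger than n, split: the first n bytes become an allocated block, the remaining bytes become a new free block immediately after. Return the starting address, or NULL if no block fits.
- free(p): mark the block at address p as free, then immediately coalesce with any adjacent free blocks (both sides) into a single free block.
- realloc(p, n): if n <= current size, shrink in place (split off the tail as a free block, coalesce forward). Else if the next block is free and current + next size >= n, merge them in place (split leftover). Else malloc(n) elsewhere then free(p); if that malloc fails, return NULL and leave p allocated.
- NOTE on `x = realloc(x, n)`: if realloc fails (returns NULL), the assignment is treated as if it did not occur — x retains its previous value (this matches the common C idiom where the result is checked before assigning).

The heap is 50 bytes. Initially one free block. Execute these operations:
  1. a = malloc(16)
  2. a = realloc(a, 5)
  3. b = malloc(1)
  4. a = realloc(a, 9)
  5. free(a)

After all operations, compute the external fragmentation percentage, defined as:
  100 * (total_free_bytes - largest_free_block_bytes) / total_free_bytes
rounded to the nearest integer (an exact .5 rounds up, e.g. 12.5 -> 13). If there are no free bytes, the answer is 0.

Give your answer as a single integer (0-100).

Op 1: a = malloc(16) -> a = 0; heap: [0-15 ALLOC][16-49 FREE]
Op 2: a = realloc(a, 5) -> a = 0; heap: [0-4 ALLOC][5-49 FREE]
Op 3: b = malloc(1) -> b = 5; heap: [0-4 ALLOC][5-5 ALLOC][6-49 FREE]
Op 4: a = realloc(a, 9) -> a = 6; heap: [0-4 FREE][5-5 ALLOC][6-14 ALLOC][15-49 FREE]
Op 5: free(a) -> (freed a); heap: [0-4 FREE][5-5 ALLOC][6-49 FREE]
Free blocks: [5 44] total_free=49 largest=44 -> 100*(49-44)/49 = 500/49 ≈ 10.204 -> rounds to 10

Answer: 10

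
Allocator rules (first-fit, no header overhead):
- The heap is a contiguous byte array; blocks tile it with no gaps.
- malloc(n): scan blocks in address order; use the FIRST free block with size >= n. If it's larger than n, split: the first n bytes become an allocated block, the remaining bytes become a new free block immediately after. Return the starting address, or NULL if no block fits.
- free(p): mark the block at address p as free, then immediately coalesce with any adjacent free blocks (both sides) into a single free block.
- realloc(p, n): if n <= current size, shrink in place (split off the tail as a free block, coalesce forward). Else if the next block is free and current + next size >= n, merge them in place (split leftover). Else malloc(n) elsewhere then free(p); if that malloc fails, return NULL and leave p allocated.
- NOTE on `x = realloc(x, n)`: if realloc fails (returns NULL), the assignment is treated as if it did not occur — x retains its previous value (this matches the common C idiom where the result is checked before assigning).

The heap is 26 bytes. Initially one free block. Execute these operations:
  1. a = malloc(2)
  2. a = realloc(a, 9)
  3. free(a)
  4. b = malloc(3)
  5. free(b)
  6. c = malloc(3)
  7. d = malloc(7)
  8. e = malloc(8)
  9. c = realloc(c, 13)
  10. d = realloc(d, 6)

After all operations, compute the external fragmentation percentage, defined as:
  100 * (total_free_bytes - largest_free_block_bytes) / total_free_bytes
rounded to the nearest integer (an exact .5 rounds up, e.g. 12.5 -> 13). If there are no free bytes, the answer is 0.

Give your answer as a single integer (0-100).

Op 1: a = malloc(2) -> a = 0; heap: [0-1 ALLOC][2-25 FREE]
Op 2: a = realloc(a, 9) -> a = 0; heap: [0-8 ALLOC][9-25 FREE]
Op 3: free(a) -> (freed a); heap: [0-25 FREE]
Op 4: b = malloc(3) -> b = 0; heap: [0-2 ALLOC][3-25 FREE]
Op 5: free(b) -> (freed b); heap: [0-25 FREE]
Op 6: c = malloc(3) -> c = 0; heap: [0-2 ALLOC][3-25 FREE]
Op 7: d = malloc(7) -> d = 3; heap: [0-2 ALLOC][3-9 ALLOC][10-25 FREE]
Op 8: e = malloc(8) -> e = 10; heap: [0-2 ALLOC][3-9 ALLOC][10-17 ALLOC][18-25 FREE]
Op 9: c = realloc(c, 13) -> NULL (c unchanged); heap: [0-2 ALLOC][3-9 ALLOC][10-17 ALLOC][18-25 FREE]
Op 10: d = realloc(d, 6) -> d = 3; heap: [0-2 ALLOC][3-8 ALLOC][9-9 FREE][10-17 ALLOC][18-25 FREE]
Free blocks: [1 8] total_free=9 largest=8 -> 100*(9-8)/9 = 100/9 ≈ 11.111 -> rounds to 11

Answer: 11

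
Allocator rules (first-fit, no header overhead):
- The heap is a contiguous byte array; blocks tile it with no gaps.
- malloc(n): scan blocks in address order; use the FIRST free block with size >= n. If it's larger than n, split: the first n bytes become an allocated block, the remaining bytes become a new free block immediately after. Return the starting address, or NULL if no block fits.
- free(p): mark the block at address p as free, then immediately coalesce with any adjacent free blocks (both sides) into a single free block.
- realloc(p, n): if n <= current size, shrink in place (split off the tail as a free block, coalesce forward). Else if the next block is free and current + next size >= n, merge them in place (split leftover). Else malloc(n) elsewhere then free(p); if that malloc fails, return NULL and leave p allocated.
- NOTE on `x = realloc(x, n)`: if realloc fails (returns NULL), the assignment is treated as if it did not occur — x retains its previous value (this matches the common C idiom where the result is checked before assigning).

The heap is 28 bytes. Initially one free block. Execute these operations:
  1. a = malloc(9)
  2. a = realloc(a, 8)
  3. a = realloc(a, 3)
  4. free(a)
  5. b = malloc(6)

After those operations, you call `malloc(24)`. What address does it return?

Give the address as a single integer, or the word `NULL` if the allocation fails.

Answer: NULL

Derivation:
Op 1: a = malloc(9) -> a = 0; heap: [0-8 ALLOC][9-27 FREE]
Op 2: a = realloc(a, 8) -> a = 0; heap: [0-7 ALLOC][8-27 FREE]
Op 3: a = realloc(a, 3) -> a = 0; heap: [0-2 ALLOC][3-27 FREE]
Op 4: free(a) -> (freed a); heap: [0-27 FREE]
Op 5: b = malloc(6) -> b = 0; heap: [0-5 ALLOC][6-27 FREE]
malloc(24): first-fit scan over [0-5 ALLOC][6-27 FREE] -> NULL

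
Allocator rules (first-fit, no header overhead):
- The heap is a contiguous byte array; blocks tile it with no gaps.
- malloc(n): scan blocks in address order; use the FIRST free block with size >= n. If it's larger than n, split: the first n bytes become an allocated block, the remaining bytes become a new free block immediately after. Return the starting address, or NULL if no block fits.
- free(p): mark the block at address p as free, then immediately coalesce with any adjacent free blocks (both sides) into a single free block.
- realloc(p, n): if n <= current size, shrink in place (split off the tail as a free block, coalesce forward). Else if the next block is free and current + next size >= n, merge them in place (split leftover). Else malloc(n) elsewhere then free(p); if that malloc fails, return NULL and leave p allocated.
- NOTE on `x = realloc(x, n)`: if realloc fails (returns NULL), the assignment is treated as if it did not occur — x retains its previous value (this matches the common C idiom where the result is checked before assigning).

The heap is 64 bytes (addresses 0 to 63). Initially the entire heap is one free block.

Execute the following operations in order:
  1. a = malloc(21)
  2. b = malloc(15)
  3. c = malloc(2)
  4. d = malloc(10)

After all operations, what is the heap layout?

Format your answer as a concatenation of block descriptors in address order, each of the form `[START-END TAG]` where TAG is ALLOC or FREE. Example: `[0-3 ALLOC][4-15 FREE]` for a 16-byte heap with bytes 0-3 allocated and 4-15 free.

Op 1: a = malloc(21) -> a = 0; heap: [0-20 ALLOC][21-63 FREE]
Op 2: b = malloc(15) -> b = 21; heap: [0-20 ALLOC][21-35 ALLOC][36-63 FREE]
Op 3: c = malloc(2) -> c = 36; heap: [0-20 ALLOC][21-35 ALLOC][36-37 ALLOC][38-63 FREE]
Op 4: d = malloc(10) -> d = 38; heap: [0-20 ALLOC][21-35 ALLOC][36-37 ALLOC][38-47 ALLOC][48-63 FREE]

Answer: [0-20 ALLOC][21-35 ALLOC][36-37 ALLOC][38-47 ALLOC][48-63 FREE]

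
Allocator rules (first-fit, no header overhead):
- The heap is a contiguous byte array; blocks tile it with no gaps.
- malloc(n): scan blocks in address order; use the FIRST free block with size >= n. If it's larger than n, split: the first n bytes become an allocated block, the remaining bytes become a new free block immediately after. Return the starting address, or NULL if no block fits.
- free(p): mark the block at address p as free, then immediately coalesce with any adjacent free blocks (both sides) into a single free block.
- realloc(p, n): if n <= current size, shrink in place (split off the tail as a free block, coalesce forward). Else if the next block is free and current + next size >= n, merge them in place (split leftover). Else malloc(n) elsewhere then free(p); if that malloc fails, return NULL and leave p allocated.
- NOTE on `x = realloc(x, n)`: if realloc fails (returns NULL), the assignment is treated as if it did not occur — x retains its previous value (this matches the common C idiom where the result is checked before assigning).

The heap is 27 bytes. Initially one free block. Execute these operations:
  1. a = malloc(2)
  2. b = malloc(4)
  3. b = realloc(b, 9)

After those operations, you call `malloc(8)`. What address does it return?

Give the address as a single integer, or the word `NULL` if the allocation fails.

Op 1: a = malloc(2) -> a = 0; heap: [0-1 ALLOC][2-26 FREE]
Op 2: b = malloc(4) -> b = 2; heap: [0-1 ALLOC][2-5 ALLOC][6-26 FREE]
Op 3: b = realloc(b, 9) -> b = 2; heap: [0-1 ALLOC][2-10 ALLOC][11-26 FREE]
malloc(8): first-fit scan over [0-1 ALLOC][2-10 ALLOC][11-26 FREE] -> 11

Answer: 11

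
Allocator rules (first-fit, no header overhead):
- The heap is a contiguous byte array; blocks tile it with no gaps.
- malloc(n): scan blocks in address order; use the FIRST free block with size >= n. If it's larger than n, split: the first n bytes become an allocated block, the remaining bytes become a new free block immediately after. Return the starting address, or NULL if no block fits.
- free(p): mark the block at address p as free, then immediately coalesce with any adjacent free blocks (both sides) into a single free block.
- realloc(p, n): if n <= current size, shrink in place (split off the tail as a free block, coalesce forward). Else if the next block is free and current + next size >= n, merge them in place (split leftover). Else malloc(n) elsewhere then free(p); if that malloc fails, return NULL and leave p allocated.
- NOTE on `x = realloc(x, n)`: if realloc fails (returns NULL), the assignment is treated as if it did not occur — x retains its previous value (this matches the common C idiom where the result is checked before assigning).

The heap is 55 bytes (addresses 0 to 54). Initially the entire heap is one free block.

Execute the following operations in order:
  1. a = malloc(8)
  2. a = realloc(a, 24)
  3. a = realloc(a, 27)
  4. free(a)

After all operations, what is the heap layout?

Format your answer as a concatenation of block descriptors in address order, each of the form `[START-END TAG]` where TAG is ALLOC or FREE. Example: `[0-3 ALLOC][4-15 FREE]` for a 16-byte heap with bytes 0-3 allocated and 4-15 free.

Answer: [0-54 FREE]

Derivation:
Op 1: a = malloc(8) -> a = 0; heap: [0-7 ALLOC][8-54 FREE]
Op 2: a = realloc(a, 24) -> a = 0; heap: [0-23 ALLOC][24-54 FREE]
Op 3: a = realloc(a, 27) -> a = 0; heap: [0-26 ALLOC][27-54 FREE]
Op 4: free(a) -> (freed a); heap: [0-54 FREE]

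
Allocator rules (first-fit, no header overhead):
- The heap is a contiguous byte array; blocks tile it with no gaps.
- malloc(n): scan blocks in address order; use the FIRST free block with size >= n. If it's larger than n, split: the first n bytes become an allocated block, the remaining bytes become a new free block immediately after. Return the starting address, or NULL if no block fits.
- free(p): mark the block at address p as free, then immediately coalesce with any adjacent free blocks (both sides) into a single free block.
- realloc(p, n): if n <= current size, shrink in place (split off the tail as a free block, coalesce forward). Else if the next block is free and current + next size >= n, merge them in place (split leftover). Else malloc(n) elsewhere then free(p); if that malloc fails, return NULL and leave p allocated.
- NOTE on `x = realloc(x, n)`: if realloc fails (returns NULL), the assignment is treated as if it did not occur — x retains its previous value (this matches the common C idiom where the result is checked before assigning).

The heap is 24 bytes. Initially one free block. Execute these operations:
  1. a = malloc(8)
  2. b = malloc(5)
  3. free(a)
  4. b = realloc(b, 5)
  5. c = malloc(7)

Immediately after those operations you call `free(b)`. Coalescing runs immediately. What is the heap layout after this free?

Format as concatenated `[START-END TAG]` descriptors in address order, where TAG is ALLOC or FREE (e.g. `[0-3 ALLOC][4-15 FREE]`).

Op 1: a = malloc(8) -> a = 0; heap: [0-7 ALLOC][8-23 FREE]
Op 2: b = malloc(5) -> b = 8; heap: [0-7 ALLOC][8-12 ALLOC][13-23 FREE]
Op 3: free(a) -> (freed a); heap: [0-7 FREE][8-12 ALLOC][13-23 FREE]
Op 4: b = realloc(b, 5) -> b = 8; heap: [0-7 FREE][8-12 ALLOC][13-23 FREE]
Op 5: c = malloc(7) -> c = 0; heap: [0-6 ALLOC][7-7 FREE][8-12 ALLOC][13-23 FREE]
free(b): b = 8 -> block [8-12 ALLOC]; mark free, coalesce with adjacent free neighbors -> [0-6 ALLOC][7-23 FREE]

Answer: [0-6 ALLOC][7-23 FREE]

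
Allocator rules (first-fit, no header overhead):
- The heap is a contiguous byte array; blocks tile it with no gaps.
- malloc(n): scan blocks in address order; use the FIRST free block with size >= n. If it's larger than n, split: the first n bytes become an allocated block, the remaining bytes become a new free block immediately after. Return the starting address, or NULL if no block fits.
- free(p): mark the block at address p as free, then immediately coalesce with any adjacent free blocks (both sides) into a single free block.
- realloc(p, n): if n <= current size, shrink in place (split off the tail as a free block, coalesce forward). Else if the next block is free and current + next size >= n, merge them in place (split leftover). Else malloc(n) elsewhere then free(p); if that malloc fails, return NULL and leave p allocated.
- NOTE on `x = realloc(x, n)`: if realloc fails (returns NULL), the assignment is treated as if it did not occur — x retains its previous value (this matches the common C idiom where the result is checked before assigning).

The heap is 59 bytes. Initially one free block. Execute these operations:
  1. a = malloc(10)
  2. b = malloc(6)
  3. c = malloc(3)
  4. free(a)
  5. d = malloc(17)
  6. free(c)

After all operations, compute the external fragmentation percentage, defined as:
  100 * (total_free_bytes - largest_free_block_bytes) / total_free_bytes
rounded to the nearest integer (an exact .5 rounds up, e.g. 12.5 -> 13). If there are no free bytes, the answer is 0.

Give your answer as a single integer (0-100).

Op 1: a = malloc(10) -> a = 0; heap: [0-9 ALLOC][10-58 FREE]
Op 2: b = malloc(6) -> b = 10; heap: [0-9 ALLOC][10-15 ALLOC][16-58 FREE]
Op 3: c = malloc(3) -> c = 16; heap: [0-9 ALLOC][10-15 ALLOC][16-18 ALLOC][19-58 FREE]
Op 4: free(a) -> (freed a); heap: [0-9 FREE][10-15 ALLOC][16-18 ALLOC][19-58 FREE]
Op 5: d = malloc(17) -> d = 19; heap: [0-9 FREE][10-15 ALLOC][16-18 ALLOC][19-35 ALLOC][36-58 FREE]
Op 6: free(c) -> (freed c); heap: [0-9 FREE][10-15 ALLOC][16-18 FREE][19-35 ALLOC][36-58 FREE]
Free blocks: [10 3 23] total_free=36 largest=23 -> 100*(36-23)/36 = 1300/36 ≈ 36.111 -> rounds to 36

Answer: 36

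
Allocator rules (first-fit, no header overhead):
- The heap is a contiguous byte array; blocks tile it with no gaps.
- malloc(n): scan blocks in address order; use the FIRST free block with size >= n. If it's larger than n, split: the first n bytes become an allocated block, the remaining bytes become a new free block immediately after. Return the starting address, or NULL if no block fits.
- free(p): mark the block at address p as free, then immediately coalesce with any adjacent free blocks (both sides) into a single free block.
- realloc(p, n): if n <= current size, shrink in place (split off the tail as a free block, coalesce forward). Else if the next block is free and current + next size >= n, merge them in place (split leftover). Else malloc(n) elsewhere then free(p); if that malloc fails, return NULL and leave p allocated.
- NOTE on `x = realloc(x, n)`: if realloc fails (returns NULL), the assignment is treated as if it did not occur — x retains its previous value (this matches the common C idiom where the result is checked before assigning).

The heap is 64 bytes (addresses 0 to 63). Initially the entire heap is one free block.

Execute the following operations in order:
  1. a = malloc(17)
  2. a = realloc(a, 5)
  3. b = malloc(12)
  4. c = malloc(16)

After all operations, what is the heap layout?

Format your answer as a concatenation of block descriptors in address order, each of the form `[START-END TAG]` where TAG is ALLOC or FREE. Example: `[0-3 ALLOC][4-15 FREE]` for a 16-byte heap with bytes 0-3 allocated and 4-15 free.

Answer: [0-4 ALLOC][5-16 ALLOC][17-32 ALLOC][33-63 FREE]

Derivation:
Op 1: a = malloc(17) -> a = 0; heap: [0-16 ALLOC][17-63 FREE]
Op 2: a = realloc(a, 5) -> a = 0; heap: [0-4 ALLOC][5-63 FREE]
Op 3: b = malloc(12) -> b = 5; heap: [0-4 ALLOC][5-16 ALLOC][17-63 FREE]
Op 4: c = malloc(16) -> c = 17; heap: [0-4 ALLOC][5-16 ALLOC][17-32 ALLOC][33-63 FREE]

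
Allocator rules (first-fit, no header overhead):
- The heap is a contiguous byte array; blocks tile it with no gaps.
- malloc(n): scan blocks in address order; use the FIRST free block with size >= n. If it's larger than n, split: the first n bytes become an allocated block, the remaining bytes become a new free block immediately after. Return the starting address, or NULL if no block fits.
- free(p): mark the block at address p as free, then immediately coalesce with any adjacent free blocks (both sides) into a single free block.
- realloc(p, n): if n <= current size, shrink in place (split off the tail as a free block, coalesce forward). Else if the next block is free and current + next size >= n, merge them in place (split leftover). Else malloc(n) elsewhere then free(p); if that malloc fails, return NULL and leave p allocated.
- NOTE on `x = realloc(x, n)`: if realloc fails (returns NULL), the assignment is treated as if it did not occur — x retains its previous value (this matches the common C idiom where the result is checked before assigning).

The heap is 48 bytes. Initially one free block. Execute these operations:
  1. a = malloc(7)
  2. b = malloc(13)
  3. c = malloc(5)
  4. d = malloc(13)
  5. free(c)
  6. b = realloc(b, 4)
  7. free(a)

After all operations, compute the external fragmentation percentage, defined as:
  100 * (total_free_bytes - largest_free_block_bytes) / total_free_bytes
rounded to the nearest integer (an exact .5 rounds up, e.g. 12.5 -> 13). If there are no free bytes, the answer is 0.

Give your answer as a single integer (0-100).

Op 1: a = malloc(7) -> a = 0; heap: [0-6 ALLOC][7-47 FREE]
Op 2: b = malloc(13) -> b = 7; heap: [0-6 ALLOC][7-19 ALLOC][20-47 FREE]
Op 3: c = malloc(5) -> c = 20; heap: [0-6 ALLOC][7-19 ALLOC][20-24 ALLOC][25-47 FREE]
Op 4: d = malloc(13) -> d = 25; heap: [0-6 ALLOC][7-19 ALLOC][20-24 ALLOC][25-37 ALLOC][38-47 FREE]
Op 5: free(c) -> (freed c); heap: [0-6 ALLOC][7-19 ALLOC][20-24 FREE][25-37 ALLOC][38-47 FREE]
Op 6: b = realloc(b, 4) -> b = 7; heap: [0-6 ALLOC][7-10 ALLOC][11-24 FREE][25-37 ALLOC][38-47 FREE]
Op 7: free(a) -> (freed a); heap: [0-6 FREE][7-10 ALLOC][11-24 FREE][25-37 ALLOC][38-47 FREE]
Free blocks: [7 14 10] total_free=31 largest=14 -> 100*(31-14)/31 = 1700/31 ≈ 54.839 -> rounds to 55

Answer: 55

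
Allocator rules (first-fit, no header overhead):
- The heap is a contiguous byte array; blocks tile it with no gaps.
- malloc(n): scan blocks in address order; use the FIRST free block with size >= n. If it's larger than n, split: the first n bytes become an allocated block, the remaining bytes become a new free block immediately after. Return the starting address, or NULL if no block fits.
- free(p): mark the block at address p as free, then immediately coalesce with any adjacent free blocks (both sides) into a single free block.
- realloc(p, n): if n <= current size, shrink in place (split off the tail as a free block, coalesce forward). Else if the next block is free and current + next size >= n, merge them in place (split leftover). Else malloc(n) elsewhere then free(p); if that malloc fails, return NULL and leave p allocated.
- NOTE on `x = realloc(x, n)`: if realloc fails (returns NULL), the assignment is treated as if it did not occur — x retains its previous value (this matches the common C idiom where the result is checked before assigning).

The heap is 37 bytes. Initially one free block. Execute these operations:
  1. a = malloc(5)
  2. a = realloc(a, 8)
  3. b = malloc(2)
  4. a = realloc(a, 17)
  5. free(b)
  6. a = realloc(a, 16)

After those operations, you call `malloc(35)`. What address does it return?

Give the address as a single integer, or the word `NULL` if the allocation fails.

Answer: NULL

Derivation:
Op 1: a = malloc(5) -> a = 0; heap: [0-4 ALLOC][5-36 FREE]
Op 2: a = realloc(a, 8) -> a = 0; heap: [0-7 ALLOC][8-36 FREE]
Op 3: b = malloc(2) -> b = 8; heap: [0-7 ALLOC][8-9 ALLOC][10-36 FREE]
Op 4: a = realloc(a, 17) -> a = 10; heap: [0-7 FREE][8-9 ALLOC][10-26 ALLOC][27-36 FREE]
Op 5: free(b) -> (freed b); heap: [0-9 FREE][10-26 ALLOC][27-36 FREE]
Op 6: a = realloc(a, 16) -> a = 10; heap: [0-9 FREE][10-25 ALLOC][26-36 FREE]
malloc(35): first-fit scan over [0-9 FREE][10-25 ALLOC][26-36 FREE] -> NULL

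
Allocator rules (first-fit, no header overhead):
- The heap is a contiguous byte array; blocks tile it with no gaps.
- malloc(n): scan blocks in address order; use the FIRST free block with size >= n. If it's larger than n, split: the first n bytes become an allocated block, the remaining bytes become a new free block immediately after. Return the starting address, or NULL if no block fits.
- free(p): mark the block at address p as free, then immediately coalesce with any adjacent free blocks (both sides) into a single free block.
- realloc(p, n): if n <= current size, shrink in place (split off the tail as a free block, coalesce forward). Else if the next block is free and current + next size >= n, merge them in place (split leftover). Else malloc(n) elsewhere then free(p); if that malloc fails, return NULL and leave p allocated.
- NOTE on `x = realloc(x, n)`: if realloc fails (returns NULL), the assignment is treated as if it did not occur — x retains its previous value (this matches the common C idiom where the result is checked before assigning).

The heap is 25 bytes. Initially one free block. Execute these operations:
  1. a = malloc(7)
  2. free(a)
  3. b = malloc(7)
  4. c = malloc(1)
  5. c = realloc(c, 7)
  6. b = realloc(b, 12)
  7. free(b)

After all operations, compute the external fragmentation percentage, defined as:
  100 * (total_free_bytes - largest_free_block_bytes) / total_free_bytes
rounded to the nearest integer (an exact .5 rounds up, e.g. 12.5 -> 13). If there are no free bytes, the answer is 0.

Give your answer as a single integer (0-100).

Op 1: a = malloc(7) -> a = 0; heap: [0-6 ALLOC][7-24 FREE]
Op 2: free(a) -> (freed a); heap: [0-24 FREE]
Op 3: b = malloc(7) -> b = 0; heap: [0-6 ALLOC][7-24 FREE]
Op 4: c = malloc(1) -> c = 7; heap: [0-6 ALLOC][7-7 ALLOC][8-24 FREE]
Op 5: c = realloc(c, 7) -> c = 7; heap: [0-6 ALLOC][7-13 ALLOC][14-24 FREE]
Op 6: b = realloc(b, 12) -> NULL (b unchanged); heap: [0-6 ALLOC][7-13 ALLOC][14-24 FREE]
Op 7: free(b) -> (freed b); heap: [0-6 FREE][7-13 ALLOC][14-24 FREE]
Free blocks: [7 11] total_free=18 largest=11 -> 100*(18-11)/18 = 700/18 ≈ 38.889 -> rounds to 39

Answer: 39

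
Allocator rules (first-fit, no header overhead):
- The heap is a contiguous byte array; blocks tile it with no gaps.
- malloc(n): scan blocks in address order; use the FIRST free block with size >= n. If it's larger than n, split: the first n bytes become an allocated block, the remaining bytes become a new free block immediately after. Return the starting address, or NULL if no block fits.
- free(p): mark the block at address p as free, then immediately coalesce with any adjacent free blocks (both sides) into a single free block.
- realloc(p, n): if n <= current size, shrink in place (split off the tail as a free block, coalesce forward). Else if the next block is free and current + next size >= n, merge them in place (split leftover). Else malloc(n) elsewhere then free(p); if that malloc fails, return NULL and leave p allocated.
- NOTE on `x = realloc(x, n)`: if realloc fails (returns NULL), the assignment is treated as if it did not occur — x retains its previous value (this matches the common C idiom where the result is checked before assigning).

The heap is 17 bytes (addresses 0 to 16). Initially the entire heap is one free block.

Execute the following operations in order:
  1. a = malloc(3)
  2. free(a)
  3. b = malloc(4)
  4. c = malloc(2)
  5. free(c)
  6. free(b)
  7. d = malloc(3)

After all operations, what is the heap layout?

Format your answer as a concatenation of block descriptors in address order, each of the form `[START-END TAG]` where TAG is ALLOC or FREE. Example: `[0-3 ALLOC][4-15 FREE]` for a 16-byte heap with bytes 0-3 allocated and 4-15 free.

Op 1: a = malloc(3) -> a = 0; heap: [0-2 ALLOC][3-16 FREE]
Op 2: free(a) -> (freed a); heap: [0-16 FREE]
Op 3: b = malloc(4) -> b = 0; heap: [0-3 ALLOC][4-16 FREE]
Op 4: c = malloc(2) -> c = 4; heap: [0-3 ALLOC][4-5 ALLOC][6-16 FREE]
Op 5: free(c) -> (freed c); heap: [0-3 ALLOC][4-16 FREE]
Op 6: free(b) -> (freed b); heap: [0-16 FREE]
Op 7: d = malloc(3) -> d = 0; heap: [0-2 ALLOC][3-16 FREE]

Answer: [0-2 ALLOC][3-16 FREE]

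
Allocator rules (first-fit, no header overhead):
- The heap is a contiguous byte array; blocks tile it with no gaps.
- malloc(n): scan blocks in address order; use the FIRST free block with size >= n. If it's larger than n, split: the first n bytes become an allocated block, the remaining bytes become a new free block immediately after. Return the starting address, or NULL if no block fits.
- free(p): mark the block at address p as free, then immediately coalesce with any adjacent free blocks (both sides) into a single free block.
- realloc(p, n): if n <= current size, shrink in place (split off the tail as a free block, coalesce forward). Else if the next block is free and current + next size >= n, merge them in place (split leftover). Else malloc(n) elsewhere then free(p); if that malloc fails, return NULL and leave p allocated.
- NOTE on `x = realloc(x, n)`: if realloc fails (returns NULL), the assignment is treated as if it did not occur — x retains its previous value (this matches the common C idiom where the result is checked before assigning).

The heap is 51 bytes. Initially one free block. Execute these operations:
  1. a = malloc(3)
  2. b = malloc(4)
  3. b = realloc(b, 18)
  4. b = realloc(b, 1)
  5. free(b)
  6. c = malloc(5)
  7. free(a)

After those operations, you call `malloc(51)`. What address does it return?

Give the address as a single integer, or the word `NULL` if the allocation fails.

Op 1: a = malloc(3) -> a = 0; heap: [0-2 ALLOC][3-50 FREE]
Op 2: b = malloc(4) -> b = 3; heap: [0-2 ALLOC][3-6 ALLOC][7-50 FREE]
Op 3: b = realloc(b, 18) -> b = 3; heap: [0-2 ALLOC][3-20 ALLOC][21-50 FREE]
Op 4: b = realloc(b, 1) -> b = 3; heap: [0-2 ALLOC][3-3 ALLOC][4-50 FREE]
Op 5: free(b) -> (freed b); heap: [0-2 ALLOC][3-50 FREE]
Op 6: c = malloc(5) -> c = 3; heap: [0-2 ALLOC][3-7 ALLOC][8-50 FREE]
Op 7: free(a) -> (freed a); heap: [0-2 FREE][3-7 ALLOC][8-50 FREE]
malloc(51): first-fit scan over [0-2 FREE][3-7 ALLOC][8-50 FREE] -> NULL

Answer: NULL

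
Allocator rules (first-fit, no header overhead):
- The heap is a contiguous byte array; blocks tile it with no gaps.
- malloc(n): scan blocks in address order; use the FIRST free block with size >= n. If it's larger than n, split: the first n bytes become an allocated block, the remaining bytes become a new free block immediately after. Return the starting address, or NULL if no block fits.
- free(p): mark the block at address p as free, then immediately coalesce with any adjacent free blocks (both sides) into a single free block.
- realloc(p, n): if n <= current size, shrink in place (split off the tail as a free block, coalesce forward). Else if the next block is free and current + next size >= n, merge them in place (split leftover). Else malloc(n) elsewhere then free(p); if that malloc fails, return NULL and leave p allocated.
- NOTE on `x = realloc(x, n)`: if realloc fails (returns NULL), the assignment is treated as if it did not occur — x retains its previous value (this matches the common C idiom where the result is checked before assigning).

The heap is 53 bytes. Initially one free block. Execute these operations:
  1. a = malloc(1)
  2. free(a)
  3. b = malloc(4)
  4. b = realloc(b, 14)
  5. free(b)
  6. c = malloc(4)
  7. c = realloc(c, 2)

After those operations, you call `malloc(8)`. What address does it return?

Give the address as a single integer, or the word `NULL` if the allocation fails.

Op 1: a = malloc(1) -> a = 0; heap: [0-0 ALLOC][1-52 FREE]
Op 2: free(a) -> (freed a); heap: [0-52 FREE]
Op 3: b = malloc(4) -> b = 0; heap: [0-3 ALLOC][4-52 FREE]
Op 4: b = realloc(b, 14) -> b = 0; heap: [0-13 ALLOC][14-52 FREE]
Op 5: free(b) -> (freed b); heap: [0-52 FREE]
Op 6: c = malloc(4) -> c = 0; heap: [0-3 ALLOC][4-52 FREE]
Op 7: c = realloc(c, 2) -> c = 0; heap: [0-1 ALLOC][2-52 FREE]
malloc(8): first-fit scan over [0-1 ALLOC][2-52 FREE] -> 2

Answer: 2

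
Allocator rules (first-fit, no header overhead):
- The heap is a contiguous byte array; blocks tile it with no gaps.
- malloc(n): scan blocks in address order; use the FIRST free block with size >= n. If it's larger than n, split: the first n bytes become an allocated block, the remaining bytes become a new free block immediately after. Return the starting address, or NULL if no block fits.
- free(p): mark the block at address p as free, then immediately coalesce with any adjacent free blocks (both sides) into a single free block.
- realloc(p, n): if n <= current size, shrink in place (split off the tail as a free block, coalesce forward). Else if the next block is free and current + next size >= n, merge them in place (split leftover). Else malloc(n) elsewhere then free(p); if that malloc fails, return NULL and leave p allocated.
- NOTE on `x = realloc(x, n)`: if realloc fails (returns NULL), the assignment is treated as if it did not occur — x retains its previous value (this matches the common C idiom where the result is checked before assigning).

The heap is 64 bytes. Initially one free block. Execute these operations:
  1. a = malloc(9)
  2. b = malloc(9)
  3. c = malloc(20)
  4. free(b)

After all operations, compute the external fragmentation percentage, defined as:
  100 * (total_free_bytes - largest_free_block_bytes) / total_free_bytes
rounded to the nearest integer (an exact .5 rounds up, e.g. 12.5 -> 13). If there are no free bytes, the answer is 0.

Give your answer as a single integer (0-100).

Answer: 26

Derivation:
Op 1: a = malloc(9) -> a = 0; heap: [0-8 ALLOC][9-63 FREE]
Op 2: b = malloc(9) -> b = 9; heap: [0-8 ALLOC][9-17 ALLOC][18-63 FREE]
Op 3: c = malloc(20) -> c = 18; heap: [0-8 ALLOC][9-17 ALLOC][18-37 ALLOC][38-63 FREE]
Op 4: free(b) -> (freed b); heap: [0-8 ALLOC][9-17 FREE][18-37 ALLOC][38-63 FREE]
Free blocks: [9 26] total_free=35 largest=26 -> 100*(35-26)/35 = 900/35 ≈ 25.714 -> rounds to 26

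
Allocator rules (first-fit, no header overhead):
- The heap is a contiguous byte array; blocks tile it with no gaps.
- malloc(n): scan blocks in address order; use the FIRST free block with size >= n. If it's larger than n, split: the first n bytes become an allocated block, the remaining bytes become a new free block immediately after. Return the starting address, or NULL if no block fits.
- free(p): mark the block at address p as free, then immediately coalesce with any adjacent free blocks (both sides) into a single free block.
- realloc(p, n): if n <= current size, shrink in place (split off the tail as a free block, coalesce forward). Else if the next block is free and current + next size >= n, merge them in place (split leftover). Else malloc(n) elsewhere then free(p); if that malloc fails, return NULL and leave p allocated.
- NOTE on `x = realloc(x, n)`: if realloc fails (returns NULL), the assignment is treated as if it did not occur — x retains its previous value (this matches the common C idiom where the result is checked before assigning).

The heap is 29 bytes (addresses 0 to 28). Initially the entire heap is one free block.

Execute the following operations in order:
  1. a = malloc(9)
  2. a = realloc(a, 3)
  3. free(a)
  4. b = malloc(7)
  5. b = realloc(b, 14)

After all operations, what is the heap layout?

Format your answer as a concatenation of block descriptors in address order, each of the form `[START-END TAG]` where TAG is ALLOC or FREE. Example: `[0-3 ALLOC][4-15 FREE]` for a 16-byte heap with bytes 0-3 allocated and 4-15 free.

Op 1: a = malloc(9) -> a = 0; heap: [0-8 ALLOC][9-28 FREE]
Op 2: a = realloc(a, 3) -> a = 0; heap: [0-2 ALLOC][3-28 FREE]
Op 3: free(a) -> (freed a); heap: [0-28 FREE]
Op 4: b = malloc(7) -> b = 0; heap: [0-6 ALLOC][7-28 FREE]
Op 5: b = realloc(b, 14) -> b = 0; heap: [0-13 ALLOC][14-28 FREE]

Answer: [0-13 ALLOC][14-28 FREE]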